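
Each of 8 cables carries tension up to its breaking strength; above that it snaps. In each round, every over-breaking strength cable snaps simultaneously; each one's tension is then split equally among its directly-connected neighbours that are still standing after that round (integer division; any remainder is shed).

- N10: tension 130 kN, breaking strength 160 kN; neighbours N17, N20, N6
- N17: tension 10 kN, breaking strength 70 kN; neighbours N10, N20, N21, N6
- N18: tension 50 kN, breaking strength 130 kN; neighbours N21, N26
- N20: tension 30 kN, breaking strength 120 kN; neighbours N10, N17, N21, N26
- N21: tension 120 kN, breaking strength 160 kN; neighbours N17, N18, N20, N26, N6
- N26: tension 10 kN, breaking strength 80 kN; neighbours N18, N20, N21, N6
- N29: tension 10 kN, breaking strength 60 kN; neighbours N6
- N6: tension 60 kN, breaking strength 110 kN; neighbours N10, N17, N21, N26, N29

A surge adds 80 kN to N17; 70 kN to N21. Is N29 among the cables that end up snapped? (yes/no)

no

Round 1 — N17 at 90 > 70; N21 at 190 > 160. N17, N21 snap.
  N17 sheds 90 kN to N10, N20, N6: 30 each.
    N10: 130+30 = 160 ≤ 160
    N20: 30+30 = 60 ≤ 120
    N6: 60+30 = 90 ≤ 110
  N21 sheds 190 kN to N18, N20, N26, N6: 47 each (2 lost).
    N18: 50+47 = 97 ≤ 130
    N20: 60+47 = 107 ≤ 120
    N26: 10+47 = 57 ≤ 80
    N6: 90+47 = 137 > 110
Round 2 — N6 snaps.
  N6 sheds 137 kN to N10, N26, N29: 45 each (2 lost).
    N10: 160+45 = 205 > 160
    N26: 57+45 = 102 > 80
    N29: 10+45 = 55 ≤ 60
Round 3 — N10, N26 snap.
  N10 sheds 205 kN to N20: 205 each.
    N20: 107+205 = 312 > 120
  N26 sheds 102 kN to N18, N20: 51 each.
    N18: 97+51 = 148 > 130
    N20: 312+51 = 363 > 120
Round 4 — N18, N20 snap.
  N18 sheds 148 kN: no online neighbours, lost.
  N20 sheds 363 kN: no online neighbours, lost.
No further breaks.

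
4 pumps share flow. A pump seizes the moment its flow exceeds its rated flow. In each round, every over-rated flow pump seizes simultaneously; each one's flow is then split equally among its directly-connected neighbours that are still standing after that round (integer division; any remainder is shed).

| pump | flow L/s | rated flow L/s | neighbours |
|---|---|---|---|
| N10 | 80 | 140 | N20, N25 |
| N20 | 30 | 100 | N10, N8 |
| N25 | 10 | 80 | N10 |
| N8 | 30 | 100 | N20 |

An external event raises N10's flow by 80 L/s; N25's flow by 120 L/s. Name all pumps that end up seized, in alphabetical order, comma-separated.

Round 1 — N10 at 160 > 140; N25 at 130 > 80. N10, N25 seize.
  N10 sheds 160 L/s to N20: 160 each.
    N20: 30+160 = 190 > 100
  N25 sheds 130 L/s: no online neighbours, lost.
Round 2 — N20 seizes.
  N20 sheds 190 L/s to N8: 190 each.
    N8: 30+190 = 220 > 100
Round 3 — N8 seizes.
  N8 sheds 220 L/s: no online neighbours, lost.
No further seizures.

N10, N20, N25, N8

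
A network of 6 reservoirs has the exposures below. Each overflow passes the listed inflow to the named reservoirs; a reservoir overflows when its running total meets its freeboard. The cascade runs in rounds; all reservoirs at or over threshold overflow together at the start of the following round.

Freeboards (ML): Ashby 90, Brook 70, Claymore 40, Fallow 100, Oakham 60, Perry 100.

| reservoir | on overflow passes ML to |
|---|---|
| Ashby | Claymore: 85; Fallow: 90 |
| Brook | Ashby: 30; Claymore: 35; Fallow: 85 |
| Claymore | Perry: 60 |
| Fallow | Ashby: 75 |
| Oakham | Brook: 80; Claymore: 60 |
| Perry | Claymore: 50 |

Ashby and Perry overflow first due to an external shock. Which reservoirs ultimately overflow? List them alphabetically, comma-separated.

Ashby, Claymore, Perry

Round 1 — Ashby, Perry overflow (initial).
  Claymore: +85+50 → 135 ≥ 40
  Fallow: +90 → 90 < 100
Round 2 — Claymore overflows.
No further overflows.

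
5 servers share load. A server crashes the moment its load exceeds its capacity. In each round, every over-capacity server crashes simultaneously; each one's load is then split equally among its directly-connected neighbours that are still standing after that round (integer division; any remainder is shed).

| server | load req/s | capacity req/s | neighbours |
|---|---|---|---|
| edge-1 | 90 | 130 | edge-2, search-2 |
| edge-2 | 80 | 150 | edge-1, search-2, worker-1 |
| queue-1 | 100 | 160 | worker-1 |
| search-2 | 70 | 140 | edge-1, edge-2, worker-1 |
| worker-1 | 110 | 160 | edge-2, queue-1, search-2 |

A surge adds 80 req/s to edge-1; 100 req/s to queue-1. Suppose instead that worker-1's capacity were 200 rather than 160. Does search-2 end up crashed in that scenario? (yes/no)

With worker-1's capacity at 200:
Round 1 — edge-1 at 170 > 130; queue-1 at 200 > 160. edge-1, queue-1 crash.
  edge-1 sheds 170 req/s to edge-2, search-2: 85 each.
    edge-2: 80+85 = 165 > 150
    search-2: 70+85 = 155 > 140
  queue-1 sheds 200 req/s to worker-1: 200 each.
    worker-1: 110+200 = 310 > 200
Round 2 — edge-2, search-2, worker-1 crash.
  edge-2 sheds 165 req/s: no online neighbours, lost.
  search-2 sheds 155 req/s: no online neighbours, lost.
  worker-1 sheds 310 req/s: no online neighbours, lost.
No further crashes.

yes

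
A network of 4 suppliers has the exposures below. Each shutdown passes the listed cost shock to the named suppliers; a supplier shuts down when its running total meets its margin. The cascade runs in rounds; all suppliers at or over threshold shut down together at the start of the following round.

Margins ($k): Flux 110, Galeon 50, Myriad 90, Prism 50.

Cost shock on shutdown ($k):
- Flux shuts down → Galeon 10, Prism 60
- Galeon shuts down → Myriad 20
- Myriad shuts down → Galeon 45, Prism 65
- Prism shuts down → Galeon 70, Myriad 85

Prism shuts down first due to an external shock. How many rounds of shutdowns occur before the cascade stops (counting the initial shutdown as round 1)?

3

Round 1 — Prism shuts down (initial).
  Galeon: +70 → 70 ≥ 50
  Myriad: +85 → 85 < 90
Round 2 — Galeon shuts down.
  Myriad: +20 → 105 ≥ 90
Round 3 — Myriad shuts down.
No further shutdowns.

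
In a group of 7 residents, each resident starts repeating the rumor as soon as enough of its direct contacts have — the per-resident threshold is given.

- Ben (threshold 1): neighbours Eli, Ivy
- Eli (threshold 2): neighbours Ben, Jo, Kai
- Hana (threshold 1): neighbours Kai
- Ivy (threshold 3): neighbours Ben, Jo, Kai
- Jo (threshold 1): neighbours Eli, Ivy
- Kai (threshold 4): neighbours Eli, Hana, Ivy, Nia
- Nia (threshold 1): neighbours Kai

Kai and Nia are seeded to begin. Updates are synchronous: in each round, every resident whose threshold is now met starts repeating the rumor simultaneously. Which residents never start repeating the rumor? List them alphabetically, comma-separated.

Ben, Eli, Ivy, Jo

Round 1 — Kai, Nia start repeating the rumor (initial).
Round 2 — checking thresholds:
  Eli: 1 of 3 neighbours < 2, holds.
  Hana: 1 of 1 neighbours ≥ 1, starts repeating the rumor.
  Ivy: 1 of 3 neighbours < 3, holds.
Round 3 — no new spreads; cascade stops.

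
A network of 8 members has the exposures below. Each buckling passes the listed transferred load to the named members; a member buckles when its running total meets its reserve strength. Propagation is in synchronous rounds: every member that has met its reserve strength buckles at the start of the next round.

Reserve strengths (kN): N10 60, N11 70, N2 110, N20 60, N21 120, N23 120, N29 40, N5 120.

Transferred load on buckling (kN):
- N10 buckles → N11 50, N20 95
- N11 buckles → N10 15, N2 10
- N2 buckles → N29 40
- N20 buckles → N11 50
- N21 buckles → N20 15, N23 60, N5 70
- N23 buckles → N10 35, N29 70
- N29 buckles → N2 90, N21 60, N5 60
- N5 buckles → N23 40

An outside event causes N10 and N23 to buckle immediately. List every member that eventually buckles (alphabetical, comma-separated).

N10, N11, N20, N23, N29

Round 1 — N10, N23 buckle (initial).
  N11: +50 → 50 < 70
  N20: +95 → 95 ≥ 60
  N29: +70 → 70 ≥ 40
Round 2 — N20, N29 buckle.
  N11: +50 → 100 ≥ 70
  N2: +90 → 90 < 110
  N21: +60 → 60 < 120
  N5: +60 → 60 < 120
Round 3 — N11 buckles.
  N2: +10 → 100 < 110
No further bucklings.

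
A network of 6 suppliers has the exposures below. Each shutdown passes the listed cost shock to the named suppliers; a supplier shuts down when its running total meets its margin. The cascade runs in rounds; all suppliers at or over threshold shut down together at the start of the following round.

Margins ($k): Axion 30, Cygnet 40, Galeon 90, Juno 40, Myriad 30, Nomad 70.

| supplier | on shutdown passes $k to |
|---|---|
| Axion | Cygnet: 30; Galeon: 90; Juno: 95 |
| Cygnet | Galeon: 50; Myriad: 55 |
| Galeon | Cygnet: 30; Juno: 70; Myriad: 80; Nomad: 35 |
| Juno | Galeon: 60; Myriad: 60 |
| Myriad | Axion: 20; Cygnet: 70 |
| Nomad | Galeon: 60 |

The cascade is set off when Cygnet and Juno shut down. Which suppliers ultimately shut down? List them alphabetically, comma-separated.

Round 1 — Cygnet, Juno shut down (initial).
  Galeon: +50+60 → 110 ≥ 90
  Myriad: +55+60 → 115 ≥ 30
Round 2 — Galeon, Myriad shut down.
  Axion: +20 → 20 < 30
  Nomad: +35 → 35 < 70
No further shutdowns.

Cygnet, Galeon, Juno, Myriad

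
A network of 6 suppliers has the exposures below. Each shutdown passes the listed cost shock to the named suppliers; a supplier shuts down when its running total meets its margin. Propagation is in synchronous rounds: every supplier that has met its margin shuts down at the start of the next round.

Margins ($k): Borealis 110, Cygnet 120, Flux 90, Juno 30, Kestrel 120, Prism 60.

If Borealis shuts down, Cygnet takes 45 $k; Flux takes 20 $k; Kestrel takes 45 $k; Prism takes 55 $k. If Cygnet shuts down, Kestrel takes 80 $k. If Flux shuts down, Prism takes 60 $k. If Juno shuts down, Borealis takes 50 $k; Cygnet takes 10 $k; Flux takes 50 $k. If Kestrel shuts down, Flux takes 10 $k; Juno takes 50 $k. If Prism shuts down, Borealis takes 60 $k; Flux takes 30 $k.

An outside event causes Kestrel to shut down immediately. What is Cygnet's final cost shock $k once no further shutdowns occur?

10

Round 1 — Kestrel shuts down (initial).
  Flux: +10 → 10 < 90
  Juno: +50 → 50 ≥ 30
Round 2 — Juno shuts down.
  Borealis: +50 → 50 < 110
  Cygnet: +10 → 10 < 120
  Flux: +50 → 60 < 90
No further shutdowns.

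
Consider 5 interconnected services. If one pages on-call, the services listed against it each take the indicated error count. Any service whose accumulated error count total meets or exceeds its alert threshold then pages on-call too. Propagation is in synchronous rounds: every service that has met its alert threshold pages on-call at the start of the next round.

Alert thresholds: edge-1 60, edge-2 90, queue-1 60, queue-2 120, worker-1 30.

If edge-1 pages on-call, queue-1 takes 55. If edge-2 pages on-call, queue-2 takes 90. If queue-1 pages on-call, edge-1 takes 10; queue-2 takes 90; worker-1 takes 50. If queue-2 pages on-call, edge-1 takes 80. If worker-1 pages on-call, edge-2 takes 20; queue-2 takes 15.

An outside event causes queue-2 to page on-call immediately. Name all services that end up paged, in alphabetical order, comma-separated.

Round 1 — queue-2 pages on-call (initial).
  edge-1: +80 → 80 ≥ 60
Round 2 — edge-1 pages on-call.
  queue-1: +55 → 55 < 60
No further pages.

edge-1, queue-2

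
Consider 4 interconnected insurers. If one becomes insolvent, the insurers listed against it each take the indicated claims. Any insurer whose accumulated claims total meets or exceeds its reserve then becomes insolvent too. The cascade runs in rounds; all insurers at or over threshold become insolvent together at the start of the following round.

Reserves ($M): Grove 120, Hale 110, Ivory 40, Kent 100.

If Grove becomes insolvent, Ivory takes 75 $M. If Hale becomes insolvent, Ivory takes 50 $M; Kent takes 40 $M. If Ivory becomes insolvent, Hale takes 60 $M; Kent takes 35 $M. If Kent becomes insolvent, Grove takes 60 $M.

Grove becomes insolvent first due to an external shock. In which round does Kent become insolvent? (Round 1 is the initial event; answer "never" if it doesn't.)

never

Round 1 — Grove becomes insolvent (initial).
  Ivory: +75 → 75 ≥ 40
Round 2 — Ivory becomes insolvent.
  Hale: +60 → 60 < 110
  Kent: +35 → 35 < 100
No further insolvencies.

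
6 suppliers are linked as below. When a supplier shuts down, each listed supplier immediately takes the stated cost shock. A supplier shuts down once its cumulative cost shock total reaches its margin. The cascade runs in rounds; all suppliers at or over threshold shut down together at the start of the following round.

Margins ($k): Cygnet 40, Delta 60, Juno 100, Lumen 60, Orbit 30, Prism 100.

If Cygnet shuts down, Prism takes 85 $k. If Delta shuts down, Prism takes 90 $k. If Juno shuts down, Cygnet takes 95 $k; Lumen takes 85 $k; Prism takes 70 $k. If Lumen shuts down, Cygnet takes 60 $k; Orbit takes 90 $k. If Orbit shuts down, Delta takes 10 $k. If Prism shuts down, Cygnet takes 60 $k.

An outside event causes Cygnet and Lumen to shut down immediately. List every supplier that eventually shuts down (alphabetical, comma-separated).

Round 1 — Cygnet, Lumen shut down (initial).
  Orbit: +90 → 90 ≥ 30
  Prism: +85 → 85 < 100
Round 2 — Orbit shuts down.
  Delta: +10 → 10 < 60
No further shutdowns.

Cygnet, Lumen, Orbit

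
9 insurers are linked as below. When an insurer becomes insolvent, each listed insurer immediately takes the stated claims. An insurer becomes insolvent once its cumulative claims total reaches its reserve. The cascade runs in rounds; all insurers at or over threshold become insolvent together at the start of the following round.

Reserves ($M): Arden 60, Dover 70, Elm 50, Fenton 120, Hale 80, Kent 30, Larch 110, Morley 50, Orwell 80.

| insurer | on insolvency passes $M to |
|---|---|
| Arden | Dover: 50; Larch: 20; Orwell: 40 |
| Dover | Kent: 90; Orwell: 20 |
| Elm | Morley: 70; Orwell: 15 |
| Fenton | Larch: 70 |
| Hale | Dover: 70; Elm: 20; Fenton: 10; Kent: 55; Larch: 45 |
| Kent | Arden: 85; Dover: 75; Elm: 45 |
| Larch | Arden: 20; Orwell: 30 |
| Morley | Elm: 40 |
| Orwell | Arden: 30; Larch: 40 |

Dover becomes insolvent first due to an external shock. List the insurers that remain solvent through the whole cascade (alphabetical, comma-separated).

Round 1 — Dover becomes insolvent (initial).
  Kent: +90 → 90 ≥ 30
  Orwell: +20 → 20 < 80
Round 2 — Kent becomes insolvent.
  Arden: +85 → 85 ≥ 60
  Elm: +45 → 45 < 50
Round 3 — Arden becomes insolvent.
  Larch: +20 → 20 < 110
  Orwell: +40 → 60 < 80
No further insolvencies.

Elm, Fenton, Hale, Larch, Morley, Orwell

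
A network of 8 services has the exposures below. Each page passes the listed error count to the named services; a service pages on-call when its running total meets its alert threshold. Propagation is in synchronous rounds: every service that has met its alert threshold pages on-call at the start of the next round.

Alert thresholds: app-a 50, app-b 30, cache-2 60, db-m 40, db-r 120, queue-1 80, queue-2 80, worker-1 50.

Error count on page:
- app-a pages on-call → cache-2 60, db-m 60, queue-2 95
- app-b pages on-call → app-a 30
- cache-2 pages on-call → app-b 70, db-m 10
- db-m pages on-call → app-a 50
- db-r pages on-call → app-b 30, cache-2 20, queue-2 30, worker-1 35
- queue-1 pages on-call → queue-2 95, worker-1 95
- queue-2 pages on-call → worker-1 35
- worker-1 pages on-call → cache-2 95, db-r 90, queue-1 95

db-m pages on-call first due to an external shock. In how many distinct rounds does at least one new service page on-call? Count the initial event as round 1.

4

Round 1 — db-m pages on-call (initial).
  app-a: +50 → 50 ≥ 50
Round 2 — app-a pages on-call.
  cache-2: +60 → 60 ≥ 60
  queue-2: +95 → 95 ≥ 80
Round 3 — cache-2, queue-2 page on-call.
  app-b: +70 → 70 ≥ 30
  worker-1: +35 → 35 < 50
Round 4 — app-b pages on-call.
No further pages.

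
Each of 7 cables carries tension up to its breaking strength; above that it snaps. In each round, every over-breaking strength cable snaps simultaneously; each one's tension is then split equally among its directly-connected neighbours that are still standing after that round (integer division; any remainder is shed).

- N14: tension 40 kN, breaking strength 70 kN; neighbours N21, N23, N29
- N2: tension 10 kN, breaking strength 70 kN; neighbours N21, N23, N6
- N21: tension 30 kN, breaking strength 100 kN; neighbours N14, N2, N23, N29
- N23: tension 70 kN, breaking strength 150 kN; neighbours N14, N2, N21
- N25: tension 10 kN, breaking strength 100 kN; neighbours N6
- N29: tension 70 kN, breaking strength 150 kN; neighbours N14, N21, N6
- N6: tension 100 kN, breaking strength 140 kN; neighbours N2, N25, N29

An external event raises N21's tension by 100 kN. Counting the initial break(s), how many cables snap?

Round 1 — N21 at 130 > 100. N21 snaps.
  N21 sheds 130 kN to N14, N2, N23, N29: 32 each (2 lost).
    N14: 40+32 = 72 > 70
    N2: 10+32 = 42 ≤ 70
    N23: 70+32 = 102 ≤ 150
    N29: 70+32 = 102 ≤ 150
Round 2 — N14 snaps.
  N14 sheds 72 kN to N23, N29: 36 each.
    N23: 102+36 = 138 ≤ 150
    N29: 102+36 = 138 ≤ 150
No further breaks.

2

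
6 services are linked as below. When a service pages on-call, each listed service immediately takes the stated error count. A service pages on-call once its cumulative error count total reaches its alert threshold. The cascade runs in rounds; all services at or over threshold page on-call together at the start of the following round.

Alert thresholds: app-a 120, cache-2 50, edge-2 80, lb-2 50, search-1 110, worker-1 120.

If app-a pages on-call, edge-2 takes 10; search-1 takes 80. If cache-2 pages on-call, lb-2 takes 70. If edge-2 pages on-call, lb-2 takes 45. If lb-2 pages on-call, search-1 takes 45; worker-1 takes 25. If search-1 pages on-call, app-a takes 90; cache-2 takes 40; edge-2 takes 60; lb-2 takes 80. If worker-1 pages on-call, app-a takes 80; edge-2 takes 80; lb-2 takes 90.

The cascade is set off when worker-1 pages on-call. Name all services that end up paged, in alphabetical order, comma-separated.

Round 1 — worker-1 pages on-call (initial).
  app-a: +80 → 80 < 120
  edge-2: +80 → 80 ≥ 80
  lb-2: +90 → 90 ≥ 50
Round 2 — edge-2, lb-2 page on-call.
  search-1: +45 → 45 < 110
No further pages.

edge-2, lb-2, worker-1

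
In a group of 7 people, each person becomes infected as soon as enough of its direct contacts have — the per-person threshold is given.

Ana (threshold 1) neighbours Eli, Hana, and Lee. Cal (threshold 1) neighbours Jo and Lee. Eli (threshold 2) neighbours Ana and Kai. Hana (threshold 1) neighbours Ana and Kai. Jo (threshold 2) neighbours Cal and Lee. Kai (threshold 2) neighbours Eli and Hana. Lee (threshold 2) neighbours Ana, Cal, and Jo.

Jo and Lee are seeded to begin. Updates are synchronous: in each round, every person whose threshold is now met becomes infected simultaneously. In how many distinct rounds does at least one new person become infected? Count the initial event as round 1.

Round 1 — Jo, Lee become infected (initial).
Round 2 — checking thresholds:
  Ana: 1 of 3 neighbours ≥ 1, becomes infected.
  Cal: 2 of 2 neighbours ≥ 1, becomes infected.
Round 3 — checking thresholds:
  Eli: 1 of 2 neighbours < 2, below threshold.
  Hana: 1 of 2 neighbours ≥ 1, becomes infected.
Round 4 — no new infections; cascade stops.

3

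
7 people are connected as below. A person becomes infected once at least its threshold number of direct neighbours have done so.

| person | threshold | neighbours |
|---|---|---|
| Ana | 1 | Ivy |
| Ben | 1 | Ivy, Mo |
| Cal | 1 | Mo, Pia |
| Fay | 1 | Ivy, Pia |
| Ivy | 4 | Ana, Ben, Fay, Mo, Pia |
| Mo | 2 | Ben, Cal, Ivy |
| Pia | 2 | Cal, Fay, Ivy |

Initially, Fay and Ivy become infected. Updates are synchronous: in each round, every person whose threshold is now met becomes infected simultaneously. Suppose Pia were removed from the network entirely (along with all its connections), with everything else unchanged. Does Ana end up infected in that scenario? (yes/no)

With Pia removed:
Round 1 — Fay, Ivy become infected (initial).
Round 2 — checking thresholds:
  Ana: 1 of 1 neighbours ≥ 1, becomes infected.
  Ben: 1 of 2 neighbours ≥ 1, becomes infected.
  Mo: 1 of 3 neighbours < 2, holds.
Round 3 — checking thresholds:
  Mo: 2 of 3 neighbours ≥ 2, becomes infected.
Round 4 — checking thresholds:
  Cal: 1 of 1 neighbours ≥ 1, becomes infected.
Round 5 — no new infections; cascade stops.

yes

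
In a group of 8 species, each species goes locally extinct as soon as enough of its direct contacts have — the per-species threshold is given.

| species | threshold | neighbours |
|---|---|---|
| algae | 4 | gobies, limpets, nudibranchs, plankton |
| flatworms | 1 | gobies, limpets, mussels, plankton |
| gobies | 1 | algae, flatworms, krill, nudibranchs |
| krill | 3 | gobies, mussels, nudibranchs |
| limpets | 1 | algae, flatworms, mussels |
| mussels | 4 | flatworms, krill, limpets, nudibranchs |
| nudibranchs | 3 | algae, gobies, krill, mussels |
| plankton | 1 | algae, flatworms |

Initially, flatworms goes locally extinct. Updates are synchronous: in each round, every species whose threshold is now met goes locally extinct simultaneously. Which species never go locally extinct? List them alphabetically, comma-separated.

Round 1 — flatworms goes locally extinct (initial).
Round 2 — checking thresholds:
  gobies: 1 of 4 neighbours ≥ 1, goes locally extinct.
  limpets: 1 of 3 neighbours ≥ 1, goes locally extinct.
  mussels: 1 of 4 neighbours < 4, holds.
  plankton: 1 of 2 neighbours ≥ 1, goes locally extinct.
Round 3 — no new extinctions; cascade stops.

algae, krill, mussels, nudibranchs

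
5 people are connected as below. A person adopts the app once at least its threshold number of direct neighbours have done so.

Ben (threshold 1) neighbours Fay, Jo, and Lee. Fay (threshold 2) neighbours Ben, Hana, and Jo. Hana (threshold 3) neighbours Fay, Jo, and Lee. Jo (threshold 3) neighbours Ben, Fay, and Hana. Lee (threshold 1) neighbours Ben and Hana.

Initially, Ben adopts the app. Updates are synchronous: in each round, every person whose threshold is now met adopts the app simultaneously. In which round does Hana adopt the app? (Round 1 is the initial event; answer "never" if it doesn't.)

never

Round 1 — Ben adopts the app (initial).
Round 2 — checking thresholds:
  Fay: 1 of 3 neighbours < 2, holds.
  Jo: 1 of 3 neighbours < 3, holds.
  Lee: 1 of 2 neighbours ≥ 1, adopts the app.
Round 3 — no new adoptions; cascade stops.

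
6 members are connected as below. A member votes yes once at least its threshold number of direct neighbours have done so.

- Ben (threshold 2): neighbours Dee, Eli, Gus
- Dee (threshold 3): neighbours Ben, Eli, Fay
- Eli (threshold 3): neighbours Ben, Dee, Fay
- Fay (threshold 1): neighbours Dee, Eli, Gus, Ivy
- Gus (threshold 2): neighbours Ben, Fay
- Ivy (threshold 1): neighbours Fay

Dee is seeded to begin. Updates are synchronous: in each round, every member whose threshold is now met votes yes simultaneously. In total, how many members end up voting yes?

3

Round 1 — Dee votes yes (initial).
Round 2 — checking thresholds:
  Ben: 1 of 3 neighbours < 2, holds.
  Eli: 1 of 3 neighbours < 3, holds.
  Fay: 1 of 4 neighbours ≥ 1, votes yes.
Round 3 — checking thresholds:
  Ben: 1 of 3 neighbours < 2, holds.
  Eli: 2 of 3 neighbours < 3, holds.
  Gus: 1 of 2 neighbours < 2, holds.
  Ivy: 1 of 1 neighbours ≥ 1, votes yes.
Round 4 — no new yes votes; cascade stops.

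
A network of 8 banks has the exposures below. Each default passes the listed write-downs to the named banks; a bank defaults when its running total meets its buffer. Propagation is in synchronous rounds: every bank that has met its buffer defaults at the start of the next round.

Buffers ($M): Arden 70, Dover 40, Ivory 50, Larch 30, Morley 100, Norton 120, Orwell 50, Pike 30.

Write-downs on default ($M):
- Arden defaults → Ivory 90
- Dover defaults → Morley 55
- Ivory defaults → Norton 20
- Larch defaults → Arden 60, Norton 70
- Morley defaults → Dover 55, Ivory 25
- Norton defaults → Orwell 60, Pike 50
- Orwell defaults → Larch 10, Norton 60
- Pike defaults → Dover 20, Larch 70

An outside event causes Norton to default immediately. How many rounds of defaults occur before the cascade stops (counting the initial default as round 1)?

3

Round 1 — Norton defaults (initial).
  Orwell: +60 → 60 ≥ 50
  Pike: +50 → 50 ≥ 30
Round 2 — Orwell, Pike default.
  Dover: +20 → 20 < 40
  Larch: +10+70 → 80 ≥ 30
Round 3 — Larch defaults.
  Arden: +60 → 60 < 70
No further defaults.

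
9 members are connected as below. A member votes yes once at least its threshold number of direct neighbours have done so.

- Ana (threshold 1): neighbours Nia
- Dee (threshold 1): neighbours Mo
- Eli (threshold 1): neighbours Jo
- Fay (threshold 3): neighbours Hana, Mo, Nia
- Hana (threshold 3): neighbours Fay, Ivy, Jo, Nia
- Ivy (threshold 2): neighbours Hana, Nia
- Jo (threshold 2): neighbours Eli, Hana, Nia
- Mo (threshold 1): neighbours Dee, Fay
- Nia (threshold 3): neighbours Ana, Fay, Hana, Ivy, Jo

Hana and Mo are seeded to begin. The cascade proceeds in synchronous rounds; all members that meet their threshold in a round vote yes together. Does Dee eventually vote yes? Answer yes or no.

Round 1 — Hana, Mo vote yes (initial).
Round 2 — checking thresholds:
  Dee: 1 of 1 neighbours ≥ 1, votes yes.
  Fay: 2 of 3 neighbours < 3, below threshold.
  Ivy: 1 of 2 neighbours < 2, below threshold.
  Jo: 1 of 3 neighbours < 2, below threshold.
  Nia: 1 of 5 neighbours < 3, below threshold.
Round 3 — no new yes votes; cascade stops.

yes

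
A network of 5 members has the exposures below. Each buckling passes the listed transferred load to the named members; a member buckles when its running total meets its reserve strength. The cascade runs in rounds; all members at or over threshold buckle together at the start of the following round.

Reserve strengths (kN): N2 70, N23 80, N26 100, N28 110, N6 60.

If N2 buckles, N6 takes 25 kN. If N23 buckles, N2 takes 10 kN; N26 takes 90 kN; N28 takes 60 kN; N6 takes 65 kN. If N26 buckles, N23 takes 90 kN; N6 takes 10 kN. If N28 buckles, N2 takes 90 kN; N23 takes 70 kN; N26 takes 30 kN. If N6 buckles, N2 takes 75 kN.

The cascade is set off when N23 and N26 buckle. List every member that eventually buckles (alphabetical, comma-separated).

N2, N23, N26, N6

Round 1 — N23, N26 buckle (initial).
  N2: +10 → 10 < 70
  N28: +60 → 60 < 110
  N6: +65+10 → 75 ≥ 60
Round 2 — N6 buckles.
  N2: +75 → 85 ≥ 70
Round 3 — N2 buckles.
No further bucklings.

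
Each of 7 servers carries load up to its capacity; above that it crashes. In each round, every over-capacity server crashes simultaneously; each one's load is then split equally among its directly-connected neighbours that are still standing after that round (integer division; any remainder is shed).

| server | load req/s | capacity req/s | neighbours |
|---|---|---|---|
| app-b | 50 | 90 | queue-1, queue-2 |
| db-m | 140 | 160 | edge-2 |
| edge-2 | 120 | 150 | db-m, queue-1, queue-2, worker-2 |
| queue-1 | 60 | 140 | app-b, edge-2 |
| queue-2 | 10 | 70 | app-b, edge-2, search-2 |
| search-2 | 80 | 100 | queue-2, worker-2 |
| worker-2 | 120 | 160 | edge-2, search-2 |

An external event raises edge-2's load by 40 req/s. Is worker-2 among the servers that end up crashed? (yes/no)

Round 1 — edge-2 at 160 > 150. edge-2 crashes.
  edge-2 sheds 160 req/s to db-m, queue-1, queue-2, worker-2: 40 each.
    db-m: 140+40 = 180 > 160
    queue-1: 60+40 = 100 ≤ 140
    queue-2: 10+40 = 50 ≤ 70
    worker-2: 120+40 = 160 ≤ 160
Round 2 — db-m crashes.
  db-m sheds 180 req/s: no online neighbours, lost.
No further crashes.

no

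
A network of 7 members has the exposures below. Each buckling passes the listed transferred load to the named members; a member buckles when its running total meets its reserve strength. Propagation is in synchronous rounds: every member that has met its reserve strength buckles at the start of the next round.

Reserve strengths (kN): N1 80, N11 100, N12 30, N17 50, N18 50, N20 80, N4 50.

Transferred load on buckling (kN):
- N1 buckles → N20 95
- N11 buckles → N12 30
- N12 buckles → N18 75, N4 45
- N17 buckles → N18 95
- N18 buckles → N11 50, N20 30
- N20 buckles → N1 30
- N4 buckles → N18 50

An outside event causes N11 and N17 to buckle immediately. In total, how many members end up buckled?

4

Round 1 — N11, N17 buckle (initial).
  N12: +30 → 30 ≥ 30
  N18: +95 → 95 ≥ 50
Round 2 — N12, N18 buckle.
  N20: +30 → 30 < 80
  N4: +45 → 45 < 50
No further bucklings.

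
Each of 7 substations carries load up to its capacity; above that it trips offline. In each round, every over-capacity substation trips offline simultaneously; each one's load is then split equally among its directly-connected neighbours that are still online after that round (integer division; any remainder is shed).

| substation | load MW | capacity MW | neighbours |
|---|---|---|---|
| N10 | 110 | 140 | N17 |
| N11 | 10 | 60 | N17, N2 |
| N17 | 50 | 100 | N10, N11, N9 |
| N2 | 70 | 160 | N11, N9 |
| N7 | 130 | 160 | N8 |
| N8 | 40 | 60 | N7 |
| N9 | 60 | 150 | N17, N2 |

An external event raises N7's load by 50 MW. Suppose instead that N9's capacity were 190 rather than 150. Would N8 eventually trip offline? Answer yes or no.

With N9's capacity at 190:
Round 1 — N7 at 180 > 160. N7 trips offline.
  N7 sheds 180 MW to N8: 180 each.
    N8: 40+180 = 220 > 60
Round 2 — N8 trips offline.
  N8 sheds 220 MW: no online neighbours, lost.
No further trips.

yes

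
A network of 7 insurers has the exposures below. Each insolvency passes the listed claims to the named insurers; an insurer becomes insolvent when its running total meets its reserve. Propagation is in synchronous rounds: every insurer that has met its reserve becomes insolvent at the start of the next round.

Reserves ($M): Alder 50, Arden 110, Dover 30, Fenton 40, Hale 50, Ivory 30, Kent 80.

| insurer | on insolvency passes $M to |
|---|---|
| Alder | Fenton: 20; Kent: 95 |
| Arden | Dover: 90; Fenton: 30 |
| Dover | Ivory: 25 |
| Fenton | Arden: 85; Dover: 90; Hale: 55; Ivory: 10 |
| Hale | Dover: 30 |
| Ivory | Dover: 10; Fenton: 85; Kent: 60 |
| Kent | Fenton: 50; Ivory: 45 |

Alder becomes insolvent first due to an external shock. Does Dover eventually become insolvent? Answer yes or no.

Round 1 — Alder becomes insolvent (initial).
  Fenton: +20 → 20 < 40
  Kent: +95 → 95 ≥ 80
Round 2 — Kent becomes insolvent.
  Fenton: +50 → 70 ≥ 40
  Ivory: +45 → 45 ≥ 30
Round 3 — Fenton, Ivory become insolvent.
  Arden: +85 → 85 < 110
  Dover: +90+10 → 100 ≥ 30
  Hale: +55 → 55 ≥ 50
Round 4 — Dover, Hale become insolvent.
No further insolvencies.

yes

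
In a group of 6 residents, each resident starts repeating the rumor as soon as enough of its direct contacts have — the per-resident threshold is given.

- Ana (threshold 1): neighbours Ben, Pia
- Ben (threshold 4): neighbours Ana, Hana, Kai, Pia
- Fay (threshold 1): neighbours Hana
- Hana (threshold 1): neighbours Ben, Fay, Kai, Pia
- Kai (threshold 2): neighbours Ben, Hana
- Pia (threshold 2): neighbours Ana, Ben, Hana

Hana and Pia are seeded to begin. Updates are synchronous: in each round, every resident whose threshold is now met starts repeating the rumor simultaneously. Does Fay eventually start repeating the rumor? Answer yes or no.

yes

Round 1 — Hana, Pia start repeating the rumor (initial).
Round 2 — checking thresholds:
  Ana: 1 of 2 neighbours ≥ 1, starts repeating the rumor.
  Ben: 2 of 4 neighbours < 4, not yet.
  Fay: 1 of 1 neighbours ≥ 1, starts repeating the rumor.
  Kai: 1 of 2 neighbours < 2, not yet.
Round 3 — no new spreads; cascade stops.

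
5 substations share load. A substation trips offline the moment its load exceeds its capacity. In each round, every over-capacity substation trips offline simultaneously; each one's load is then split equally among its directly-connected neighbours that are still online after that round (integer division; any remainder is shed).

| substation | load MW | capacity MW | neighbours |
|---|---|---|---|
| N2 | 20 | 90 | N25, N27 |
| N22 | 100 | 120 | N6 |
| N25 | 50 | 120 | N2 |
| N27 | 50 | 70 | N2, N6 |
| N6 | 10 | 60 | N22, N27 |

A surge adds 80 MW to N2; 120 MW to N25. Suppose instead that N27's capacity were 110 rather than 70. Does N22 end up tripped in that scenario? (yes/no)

yes

With N27's capacity at 110:
Round 1 — N2 at 100 > 90; N25 at 170 > 120. N2, N25 trip offline.
  N2 sheds 100 MW to N27: 100 each.
    N27: 50+100 = 150 > 110
  N25 sheds 170 MW: no online neighbours, lost.
Round 2 — N27 trips offline.
  N27 sheds 150 MW to N6: 150 each.
    N6: 10+150 = 160 > 60
Round 3 — N6 trips offline.
  N6 sheds 160 MW to N22: 160 each.
    N22: 100+160 = 260 > 120
Round 4 — N22 trips offline.
  N22 sheds 260 MW: no online neighbours, lost.
No further trips.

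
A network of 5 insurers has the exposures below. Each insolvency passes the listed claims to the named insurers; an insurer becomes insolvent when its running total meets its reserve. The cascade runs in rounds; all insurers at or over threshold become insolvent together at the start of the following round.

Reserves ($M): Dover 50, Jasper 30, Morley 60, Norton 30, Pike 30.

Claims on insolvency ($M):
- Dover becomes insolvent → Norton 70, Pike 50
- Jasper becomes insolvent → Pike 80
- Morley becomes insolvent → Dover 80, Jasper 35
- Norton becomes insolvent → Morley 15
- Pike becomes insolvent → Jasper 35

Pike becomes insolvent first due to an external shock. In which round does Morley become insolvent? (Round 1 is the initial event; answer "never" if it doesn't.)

Round 1 — Pike becomes insolvent (initial).
  Jasper: +35 → 35 ≥ 30
Round 2 — Jasper becomes insolvent.
No further insolvencies.

never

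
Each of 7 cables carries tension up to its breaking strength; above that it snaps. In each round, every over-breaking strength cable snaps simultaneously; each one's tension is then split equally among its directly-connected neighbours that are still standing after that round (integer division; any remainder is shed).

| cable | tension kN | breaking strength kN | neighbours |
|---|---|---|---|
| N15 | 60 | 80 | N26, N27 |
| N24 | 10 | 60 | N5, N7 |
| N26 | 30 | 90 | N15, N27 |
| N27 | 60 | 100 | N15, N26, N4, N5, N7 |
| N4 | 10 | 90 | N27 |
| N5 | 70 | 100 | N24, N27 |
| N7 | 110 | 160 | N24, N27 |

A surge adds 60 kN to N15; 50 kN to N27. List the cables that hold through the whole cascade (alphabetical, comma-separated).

N24, N4, N5, N7

Round 1 — N15 at 120 > 80; N27 at 110 > 100. N15, N27 snap.
  N15 sheds 120 kN to N26: 120 each.
    N26: 30+120 = 150 > 90
  N27 sheds 110 kN to N26, N4, N5, N7: 27 each (2 lost).
    N26: 150+27 = 177 > 90
    N4: 10+27 = 37 ≤ 90
    N5: 70+27 = 97 ≤ 100
    N7: 110+27 = 137 ≤ 160
Round 2 — N26 snaps.
  N26 sheds 177 kN: no online neighbours, lost.
No further breaks.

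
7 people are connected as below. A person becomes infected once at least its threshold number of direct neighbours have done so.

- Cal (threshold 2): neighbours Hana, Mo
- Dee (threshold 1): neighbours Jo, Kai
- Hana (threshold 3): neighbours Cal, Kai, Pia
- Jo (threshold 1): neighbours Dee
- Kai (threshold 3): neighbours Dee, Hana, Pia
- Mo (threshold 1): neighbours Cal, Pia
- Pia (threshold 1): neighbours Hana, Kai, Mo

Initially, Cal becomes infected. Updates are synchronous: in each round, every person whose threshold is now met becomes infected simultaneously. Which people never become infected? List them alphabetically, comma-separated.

Round 1 — Cal becomes infected (initial).
Round 2 — checking thresholds:
  Hana: 1 of 3 neighbours < 3, not yet.
  Mo: 1 of 2 neighbours ≥ 1, becomes infected.
Round 3 — checking thresholds:
  Hana: 1 of 3 neighbours < 3, not yet.
  Pia: 1 of 3 neighbours ≥ 1, becomes infected.
Round 4 — no new infections; cascade stops.

Dee, Hana, Jo, Kai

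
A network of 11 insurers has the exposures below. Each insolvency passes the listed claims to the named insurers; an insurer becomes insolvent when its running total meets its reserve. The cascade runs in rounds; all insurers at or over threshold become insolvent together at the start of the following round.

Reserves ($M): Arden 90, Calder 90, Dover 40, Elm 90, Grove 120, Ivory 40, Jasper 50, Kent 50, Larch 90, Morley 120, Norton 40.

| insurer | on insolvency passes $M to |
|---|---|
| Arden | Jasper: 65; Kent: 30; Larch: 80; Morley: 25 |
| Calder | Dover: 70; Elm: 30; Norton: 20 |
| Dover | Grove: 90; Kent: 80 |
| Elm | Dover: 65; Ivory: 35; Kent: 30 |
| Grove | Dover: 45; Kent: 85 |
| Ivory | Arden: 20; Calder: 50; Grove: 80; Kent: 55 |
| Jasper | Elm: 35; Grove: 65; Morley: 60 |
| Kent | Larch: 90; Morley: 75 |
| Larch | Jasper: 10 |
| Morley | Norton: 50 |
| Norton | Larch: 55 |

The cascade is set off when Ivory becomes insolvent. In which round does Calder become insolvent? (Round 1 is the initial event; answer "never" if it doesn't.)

Round 1 — Ivory becomes insolvent (initial).
  Arden: +20 → 20 < 90
  Calder: +50 → 50 < 90
  Grove: +80 → 80 < 120
  Kent: +55 → 55 ≥ 50
Round 2 — Kent becomes insolvent.
  Larch: +90 → 90 ≥ 90
  Morley: +75 → 75 < 120
Round 3 — Larch becomes insolvent.
  Jasper: +10 → 10 < 50
No further insolvencies.

never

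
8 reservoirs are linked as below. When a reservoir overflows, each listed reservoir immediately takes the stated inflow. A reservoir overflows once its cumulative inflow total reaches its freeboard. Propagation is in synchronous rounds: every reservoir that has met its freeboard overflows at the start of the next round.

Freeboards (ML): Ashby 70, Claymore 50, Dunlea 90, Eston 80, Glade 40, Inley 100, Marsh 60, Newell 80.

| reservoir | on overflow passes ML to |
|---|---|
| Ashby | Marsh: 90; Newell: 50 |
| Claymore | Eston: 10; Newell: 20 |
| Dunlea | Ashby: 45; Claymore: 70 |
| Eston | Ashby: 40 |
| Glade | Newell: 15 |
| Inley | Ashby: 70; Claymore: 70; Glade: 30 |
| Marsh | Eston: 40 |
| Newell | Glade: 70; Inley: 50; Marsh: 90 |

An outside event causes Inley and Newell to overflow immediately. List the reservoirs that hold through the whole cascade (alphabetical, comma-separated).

Round 1 — Inley, Newell overflow (initial).
  Ashby: +70 → 70 ≥ 70
  Claymore: +70 → 70 ≥ 50
  Glade: +30+70 → 100 ≥ 40
  Marsh: +90 → 90 ≥ 60
Round 2 — Ashby, Claymore, Glade, Marsh overflow.
  Eston: +10+40 → 50 < 80
No further overflows.

Dunlea, Eston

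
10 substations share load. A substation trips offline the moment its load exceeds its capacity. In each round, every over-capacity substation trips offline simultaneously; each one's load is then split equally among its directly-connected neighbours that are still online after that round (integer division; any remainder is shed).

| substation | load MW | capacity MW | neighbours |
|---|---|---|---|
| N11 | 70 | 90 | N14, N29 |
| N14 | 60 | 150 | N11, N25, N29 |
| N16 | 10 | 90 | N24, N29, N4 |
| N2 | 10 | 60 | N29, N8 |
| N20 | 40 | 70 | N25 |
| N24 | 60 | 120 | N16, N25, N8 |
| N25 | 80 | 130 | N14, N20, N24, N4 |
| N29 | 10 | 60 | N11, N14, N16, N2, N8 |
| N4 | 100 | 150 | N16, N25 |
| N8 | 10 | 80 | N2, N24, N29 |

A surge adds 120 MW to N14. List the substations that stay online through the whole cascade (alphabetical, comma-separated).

Round 1 — N14 at 180 > 150. N14 trips offline.
  N14 sheds 180 MW to N11, N25, N29: 60 each.
    N11: 70+60 = 130 > 90
    N25: 80+60 = 140 > 130
    N29: 10+60 = 70 > 60
Round 2 — N11, N25, N29 trip offline.
  N11 sheds 130 MW: no online neighbours, lost.
  N25 sheds 140 MW to N20, N24, N4: 46 each (2 lost).
    N20: 40+46 = 86 > 70
    N24: 60+46 = 106 ≤ 120
    N4: 100+46 = 146 ≤ 150
  N29 sheds 70 MW to N16, N2, N8: 23 each (1 lost).
    N16: 10+23 = 33 ≤ 90
    N2: 10+23 = 33 ≤ 60
    N8: 10+23 = 33 ≤ 80
Round 3 — N20 trips offline.
  N20 sheds 86 MW: no online neighbours, lost.
No further trips.

N16, N2, N24, N4, N8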